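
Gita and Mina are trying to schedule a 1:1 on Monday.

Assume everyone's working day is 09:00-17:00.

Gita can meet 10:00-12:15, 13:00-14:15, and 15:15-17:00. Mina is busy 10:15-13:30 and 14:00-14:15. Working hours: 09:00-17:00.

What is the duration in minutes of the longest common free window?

105 minutes

Mina free within 09:00–17:00: 09:00–10:15, 13:30–14:00, 14:15–17:00.
Gita ∩ Mina: 10:00–10:15, 13:30–14:00, 15:15–17:00.
Common window lengths: 15, 30, 105 min; longest is 105.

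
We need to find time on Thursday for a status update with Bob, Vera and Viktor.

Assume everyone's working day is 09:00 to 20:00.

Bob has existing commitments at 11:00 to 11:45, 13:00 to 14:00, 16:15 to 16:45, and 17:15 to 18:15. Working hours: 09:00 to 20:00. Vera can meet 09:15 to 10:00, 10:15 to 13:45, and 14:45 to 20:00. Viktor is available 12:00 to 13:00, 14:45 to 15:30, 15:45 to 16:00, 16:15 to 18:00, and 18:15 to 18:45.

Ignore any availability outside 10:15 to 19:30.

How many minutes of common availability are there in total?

180 minutes

Bob free within 09:00–20:00: 09:00–11:00, 11:45–13:00, 14:00–16:15, 16:45–17:15, 18:15–20:00.
Bob ∩ Vera: 09:15–10:00, 10:15–11:00, 11:45–13:00, 14:45–16:15, 16:45–17:15, 18:15–20:00.
Bob ∩ Vera ∩ Viktor: 12:00–13:00, 14:45–15:30, 15:45–16:00, 16:45–17:15, 18:15–18:45.
Restricted to 10:15–19:30: 12:00–13:00, 14:45–15:30, 15:45–16:00, 16:45–17:15, 18:15–18:45.
Total common minutes: 60 + 45 + 15 + 30 + 30 = 180.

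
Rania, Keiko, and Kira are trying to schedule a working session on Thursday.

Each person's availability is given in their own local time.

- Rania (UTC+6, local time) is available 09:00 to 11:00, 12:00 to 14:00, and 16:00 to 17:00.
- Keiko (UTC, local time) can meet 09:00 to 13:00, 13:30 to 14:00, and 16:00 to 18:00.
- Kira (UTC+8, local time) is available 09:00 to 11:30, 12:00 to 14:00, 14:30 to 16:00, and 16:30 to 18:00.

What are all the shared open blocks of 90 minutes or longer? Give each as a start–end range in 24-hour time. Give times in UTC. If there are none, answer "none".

none

Rania → UTC: 03:00–05:00, 06:00–08:00, 10:00–11:00.
Keiko → UTC: 09:00–13:00, 13:30–14:00, 16:00–18:00.
Kira → UTC: 01:00–03:30, 04:00–06:00, 06:30–08:00, 08:30–10:00.
Rania ∩ Keiko: 10:00–11:00.
Rania ∩ Keiko ∩ Kira: (none).
Windows ≥ 90 min: (none).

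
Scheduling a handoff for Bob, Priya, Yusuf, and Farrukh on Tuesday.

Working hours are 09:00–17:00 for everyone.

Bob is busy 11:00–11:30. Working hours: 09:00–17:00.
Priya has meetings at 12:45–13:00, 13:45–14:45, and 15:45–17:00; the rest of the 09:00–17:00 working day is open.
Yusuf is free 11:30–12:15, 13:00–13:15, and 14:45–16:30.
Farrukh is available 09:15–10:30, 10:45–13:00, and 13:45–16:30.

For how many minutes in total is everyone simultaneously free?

Bob free within 09:00–17:00: 09:00–11:00, 11:30–17:00.
Priya free within 09:00–17:00: 09:00–12:45, 13:00–13:45, 14:45–15:45.
Bob ∩ Priya: 09:00–11:00, 11:30–12:45, 13:00–13:45, 14:45–15:45.
Bob ∩ Priya ∩ Yusuf: 11:30–12:15, 13:00–13:15, 14:45–15:45.
Bob ∩ Priya ∩ Yusuf ∩ Farrukh: 11:30–12:15, 14:45–15:45.
Total common minutes: 45 + 60 = 105.

105 minutes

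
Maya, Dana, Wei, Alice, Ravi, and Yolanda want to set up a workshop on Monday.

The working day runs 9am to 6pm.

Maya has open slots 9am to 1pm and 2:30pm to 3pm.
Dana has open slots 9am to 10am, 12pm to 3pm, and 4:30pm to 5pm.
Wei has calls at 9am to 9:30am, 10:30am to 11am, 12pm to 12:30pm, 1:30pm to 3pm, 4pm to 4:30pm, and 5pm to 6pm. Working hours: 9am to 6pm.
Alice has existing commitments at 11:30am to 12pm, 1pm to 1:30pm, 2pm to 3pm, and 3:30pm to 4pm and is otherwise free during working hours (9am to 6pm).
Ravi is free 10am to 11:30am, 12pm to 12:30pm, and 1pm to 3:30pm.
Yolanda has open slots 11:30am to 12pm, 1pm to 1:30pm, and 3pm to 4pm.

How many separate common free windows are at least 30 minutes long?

0

Wei free within 09:00–18:00: 09:30–10:30, 11:00–12:00, 12:30–13:30, 15:00–16:00, 16:30–17:00.
Alice free within 09:00–18:00: 09:00–11:30, 12:00–13:00, 13:30–14:00, 15:00–15:30, 16:00–18:00.
Maya ∩ Dana: 09:00–10:00, 12:00–13:00, 14:30–15:00.
Maya ∩ Dana ∩ Wei: 09:30–10:00, 12:30–13:00.
Maya ∩ Dana ∩ Wei ∩ Alice: 09:30–10:00, 12:30–13:00.
Maya ∩ Dana ∩ Wei ∩ Alice ∩ Ravi: (none).
Maya ∩ Dana ∩ Wei ∩ Alice ∩ Ravi ∩ Yolanda: (none).
Windows ≥ 30 min: (none).
That's 0 windows.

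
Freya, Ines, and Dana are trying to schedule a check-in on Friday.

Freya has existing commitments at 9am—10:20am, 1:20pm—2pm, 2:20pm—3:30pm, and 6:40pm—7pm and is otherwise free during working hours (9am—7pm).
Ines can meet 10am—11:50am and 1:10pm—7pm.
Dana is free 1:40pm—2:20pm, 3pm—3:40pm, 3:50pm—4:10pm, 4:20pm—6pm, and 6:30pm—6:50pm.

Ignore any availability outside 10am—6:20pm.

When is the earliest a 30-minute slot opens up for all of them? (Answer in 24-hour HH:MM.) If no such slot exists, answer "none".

Freya free within 09:00–19:00: 10:20–13:20, 14:00–14:20, 15:30–18:40.
Freya ∩ Ines: 10:20–11:50, 13:10–13:20, 14:00–14:20, 15:30–18:40.
Freya ∩ Ines ∩ Dana: 14:00–14:20, 15:30–15:40, 15:50–16:10, 16:20–18:00, 18:30–18:40.
Restricted to 10:00–18:20: 14:00–14:20, 15:30–15:40, 15:50–16:10, 16:20–18:00.
Windows ≥ 30 min: 16:20–18:00.
Earliest such window starts at 16:20.

16:20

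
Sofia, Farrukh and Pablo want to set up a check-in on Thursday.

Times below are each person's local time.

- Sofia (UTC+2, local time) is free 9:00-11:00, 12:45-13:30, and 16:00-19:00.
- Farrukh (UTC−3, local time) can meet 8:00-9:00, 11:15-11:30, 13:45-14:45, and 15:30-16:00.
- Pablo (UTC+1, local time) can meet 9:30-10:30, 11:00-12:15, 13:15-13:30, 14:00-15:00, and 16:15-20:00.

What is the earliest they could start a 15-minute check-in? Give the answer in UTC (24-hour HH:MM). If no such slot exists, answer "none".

11:00

Sofia → UTC: 07:00–09:00, 10:45–11:30, 14:00–17:00.
Farrukh → UTC: 11:00–12:00, 14:15–14:30, 16:45–17:45, 18:30–19:00.
Pablo → UTC: 08:30–09:30, 10:00–11:15, 12:15–12:30, 13:00–14:00, 15:15–19:00.
Sofia ∩ Farrukh: 11:00–11:30, 14:15–14:30, 16:45–17:00.
Sofia ∩ Farrukh ∩ Pablo: 11:00–11:15, 16:45–17:00.
Windows ≥ 15 min: 11:00–11:15, 16:45–17:00.
Earliest such window starts at 11:00.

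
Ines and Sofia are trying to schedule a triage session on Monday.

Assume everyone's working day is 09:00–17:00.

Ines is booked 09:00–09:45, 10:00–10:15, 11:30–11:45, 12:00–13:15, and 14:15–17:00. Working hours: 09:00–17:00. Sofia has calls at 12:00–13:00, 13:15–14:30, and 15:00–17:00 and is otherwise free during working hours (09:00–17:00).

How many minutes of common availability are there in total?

Ines free within 09:00–17:00: 09:45–10:00, 10:15–11:30, 11:45–12:00, 13:15–14:15.
Sofia free within 09:00–17:00: 09:00–12:00, 13:00–13:15, 14:30–15:00.
Ines ∩ Sofia: 09:45–10:00, 10:15–11:30, 11:45–12:00.
Total common minutes: 15 + 75 + 15 = 105.

105 minutes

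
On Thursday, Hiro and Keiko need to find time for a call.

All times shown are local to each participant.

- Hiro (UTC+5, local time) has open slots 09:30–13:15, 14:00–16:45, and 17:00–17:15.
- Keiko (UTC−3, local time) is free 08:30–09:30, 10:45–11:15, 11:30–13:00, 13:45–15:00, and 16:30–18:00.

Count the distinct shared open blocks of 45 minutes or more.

0

Hiro → UTC: 04:30–08:15, 09:00–11:45, 12:00–12:15.
Keiko → UTC: 11:30–12:30, 13:45–14:15, 14:30–16:00, 16:45–18:00, 19:30–21:00.
Hiro ∩ Keiko: 11:30–11:45, 12:00–12:15.
Windows ≥ 45 min: (none).
That's 0 windows.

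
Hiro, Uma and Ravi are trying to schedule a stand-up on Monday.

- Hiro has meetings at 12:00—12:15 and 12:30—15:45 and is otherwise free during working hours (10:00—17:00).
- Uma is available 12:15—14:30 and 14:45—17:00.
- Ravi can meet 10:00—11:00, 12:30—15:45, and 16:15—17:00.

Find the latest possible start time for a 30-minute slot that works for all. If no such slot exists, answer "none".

16:30

Hiro free within 10:00–17:00: 10:00–12:00, 12:15–12:30, 15:45–17:00.
Hiro ∩ Uma: 12:15–12:30, 15:45–17:00.
Hiro ∩ Uma ∩ Ravi: 16:15–17:00.
Windows ≥ 30 min: 16:15–17:00.
Latest start in the last window 16:15–17:00 is 17:00 − 30 min = 16:30.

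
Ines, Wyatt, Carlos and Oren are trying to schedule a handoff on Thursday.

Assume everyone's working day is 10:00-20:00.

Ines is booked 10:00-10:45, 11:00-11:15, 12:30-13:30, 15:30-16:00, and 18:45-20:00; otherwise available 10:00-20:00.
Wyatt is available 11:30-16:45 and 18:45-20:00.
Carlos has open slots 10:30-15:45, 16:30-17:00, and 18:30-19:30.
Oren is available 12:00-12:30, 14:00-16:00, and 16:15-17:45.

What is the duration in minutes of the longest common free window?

Ines free within 10:00–20:00: 10:45–11:00, 11:15–12:30, 13:30–15:30, 16:00–18:45.
Ines ∩ Wyatt: 11:30–12:30, 13:30–15:30, 16:00–16:45.
Ines ∩ Wyatt ∩ Carlos: 11:30–12:30, 13:30–15:30, 16:30–16:45.
Ines ∩ Wyatt ∩ Carlos ∩ Oren: 12:00–12:30, 14:00–15:30, 16:30–16:45.
Common window lengths: 30, 90, 15 min; longest is 90.

90 minutes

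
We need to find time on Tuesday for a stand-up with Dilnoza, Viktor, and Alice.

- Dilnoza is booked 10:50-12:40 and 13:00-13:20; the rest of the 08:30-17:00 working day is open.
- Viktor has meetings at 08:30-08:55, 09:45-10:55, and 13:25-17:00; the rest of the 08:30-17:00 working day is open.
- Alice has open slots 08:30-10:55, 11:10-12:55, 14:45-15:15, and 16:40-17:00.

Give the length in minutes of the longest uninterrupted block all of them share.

Dilnoza free within 08:30–17:00: 08:30–10:50, 12:40–13:00, 13:20–17:00.
Viktor free within 08:30–17:00: 08:55–09:45, 10:55–13:25.
Dilnoza ∩ Viktor: 08:55–09:45, 12:40–13:00, 13:20–13:25.
Dilnoza ∩ Viktor ∩ Alice: 08:55–09:45, 12:40–12:55.
Common window lengths: 50, 15 min; longest is 50.

50 minutes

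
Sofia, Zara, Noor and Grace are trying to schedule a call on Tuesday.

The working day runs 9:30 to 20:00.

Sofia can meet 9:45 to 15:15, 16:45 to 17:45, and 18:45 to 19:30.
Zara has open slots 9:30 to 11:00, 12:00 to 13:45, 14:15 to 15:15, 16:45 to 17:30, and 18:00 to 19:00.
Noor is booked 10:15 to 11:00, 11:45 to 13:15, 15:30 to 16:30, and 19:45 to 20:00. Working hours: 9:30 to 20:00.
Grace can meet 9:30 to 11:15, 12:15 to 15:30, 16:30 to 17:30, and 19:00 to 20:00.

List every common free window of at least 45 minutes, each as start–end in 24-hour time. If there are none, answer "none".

14:15–15:15, 16:45–17:30

Noor free within 09:30–20:00: 09:30–10:15, 11:00–11:45, 13:15–15:30, 16:30–19:45.
Sofia ∩ Zara: 09:45–11:00, 12:00–13:45, 14:15–15:15, 16:45–17:30, 18:45–19:00.
Sofia ∩ Zara ∩ Noor: 09:45–10:15, 13:15–13:45, 14:15–15:15, 16:45–17:30, 18:45–19:00.
Sofia ∩ Zara ∩ Noor ∩ Grace: 09:45–10:15, 13:15–13:45, 14:15–15:15, 16:45–17:30.
Windows ≥ 45 min: 14:15–15:15, 16:45–17:30.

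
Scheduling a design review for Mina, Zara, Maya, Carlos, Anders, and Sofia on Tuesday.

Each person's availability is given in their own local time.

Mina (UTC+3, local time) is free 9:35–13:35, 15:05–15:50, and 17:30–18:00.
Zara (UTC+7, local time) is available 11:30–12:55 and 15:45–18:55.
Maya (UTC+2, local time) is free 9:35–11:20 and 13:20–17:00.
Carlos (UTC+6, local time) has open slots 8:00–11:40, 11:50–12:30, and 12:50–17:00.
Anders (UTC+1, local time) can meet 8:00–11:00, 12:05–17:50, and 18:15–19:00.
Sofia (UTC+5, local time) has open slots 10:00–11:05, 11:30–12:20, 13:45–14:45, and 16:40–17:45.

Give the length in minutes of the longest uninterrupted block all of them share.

35 minutes

Mina → UTC: 06:35–10:35, 12:05–12:50, 14:30–15:00.
Zara → UTC: 04:30–05:55, 08:45–11:55.
Maya → UTC: 07:35–09:20, 11:20–15:00.
Carlos → UTC: 02:00–05:40, 05:50–06:30, 06:50–11:00.
Anders → UTC: 07:00–10:00, 11:05–16:50, 17:15–18:00.
Sofia → UTC: 05:00–06:05, 06:30–07:20, 08:45–09:45, 11:40–12:45.
Mina ∩ Zara: 08:45–10:35.
Mina ∩ Zara ∩ Maya: 08:45–09:20.
Mina ∩ Zara ∩ Maya ∩ Carlos: 08:45–09:20.
Mina ∩ Zara ∩ Maya ∩ Carlos ∩ Anders: 08:45–09:20.
Mina ∩ Zara ∩ Maya ∩ Carlos ∩ Anders ∩ Sofia: 08:45–09:20.
Single common window of 35 minutes.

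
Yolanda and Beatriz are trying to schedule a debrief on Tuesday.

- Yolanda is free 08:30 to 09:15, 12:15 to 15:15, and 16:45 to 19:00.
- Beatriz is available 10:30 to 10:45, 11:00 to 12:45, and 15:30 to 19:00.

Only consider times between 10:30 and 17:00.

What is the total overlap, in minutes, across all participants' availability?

Yolanda ∩ Beatriz: 12:15–12:45, 16:45–19:00.
Restricted to 10:30–17:00: 12:15–12:45, 16:45–17:00.
Total common minutes: 30 + 15 = 45.

45 minutes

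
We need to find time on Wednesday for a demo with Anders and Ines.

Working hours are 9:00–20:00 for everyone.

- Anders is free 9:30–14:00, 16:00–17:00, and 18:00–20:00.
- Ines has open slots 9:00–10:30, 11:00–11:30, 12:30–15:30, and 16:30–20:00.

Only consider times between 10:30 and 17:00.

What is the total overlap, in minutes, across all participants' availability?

150 minutes

Anders ∩ Ines: 09:30–10:30, 11:00–11:30, 12:30–14:00, 16:30–17:00, 18:00–20:00.
Restricted to 10:30–17:00: 11:00–11:30, 12:30–14:00, 16:30–17:00.
Total common minutes: 30 + 90 + 30 = 150.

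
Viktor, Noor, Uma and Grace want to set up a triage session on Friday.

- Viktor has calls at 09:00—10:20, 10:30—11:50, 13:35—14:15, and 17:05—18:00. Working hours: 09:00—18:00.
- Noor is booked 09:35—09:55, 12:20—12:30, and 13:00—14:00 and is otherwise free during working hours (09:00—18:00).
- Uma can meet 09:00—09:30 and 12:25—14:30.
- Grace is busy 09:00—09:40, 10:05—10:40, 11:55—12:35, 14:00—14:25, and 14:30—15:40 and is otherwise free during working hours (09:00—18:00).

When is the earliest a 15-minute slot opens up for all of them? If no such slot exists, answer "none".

Viktor free within 09:00–18:00: 10:20–10:30, 11:50–13:35, 14:15–17:05.
Noor free within 09:00–18:00: 09:00–09:35, 09:55–12:20, 12:30–13:00, 14:00–18:00.
Grace free within 09:00–18:00: 09:40–10:05, 10:40–11:55, 12:35–14:00, 14:25–14:30, 15:40–18:00.
Viktor ∩ Noor: 10:20–10:30, 11:50–12:20, 12:30–13:00, 14:15–17:05.
Viktor ∩ Noor ∩ Uma: 12:30–13:00, 14:15–14:30.
Viktor ∩ Noor ∩ Uma ∩ Grace: 12:35–13:00, 14:25–14:30.
Windows ≥ 15 min: 12:35–13:00.
Earliest such window starts at 12:35.

12:35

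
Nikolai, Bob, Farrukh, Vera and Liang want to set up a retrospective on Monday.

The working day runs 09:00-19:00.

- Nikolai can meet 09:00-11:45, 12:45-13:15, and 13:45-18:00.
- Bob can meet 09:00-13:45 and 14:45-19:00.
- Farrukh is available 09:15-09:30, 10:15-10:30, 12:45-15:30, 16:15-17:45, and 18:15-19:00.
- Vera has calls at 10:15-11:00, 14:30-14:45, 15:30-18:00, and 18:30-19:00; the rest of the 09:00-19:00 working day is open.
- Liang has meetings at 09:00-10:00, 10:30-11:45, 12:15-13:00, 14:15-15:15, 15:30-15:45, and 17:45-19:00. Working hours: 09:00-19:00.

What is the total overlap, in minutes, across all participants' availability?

30 minutes

Vera free within 09:00–19:00: 09:00–10:15, 11:00–14:30, 14:45–15:30, 18:00–18:30.
Liang free within 09:00–19:00: 10:00–10:30, 11:45–12:15, 13:00–14:15, 15:15–15:30, 15:45–17:45.
Nikolai ∩ Bob: 09:00–11:45, 12:45–13:15, 14:45–18:00.
Nikolai ∩ Bob ∩ Farrukh: 09:15–09:30, 10:15–10:30, 12:45–13:15, 14:45–15:30, 16:15–17:45.
Nikolai ∩ Bob ∩ Farrukh ∩ Vera: 09:15–09:30, 12:45–13:15, 14:45–15:30.
Nikolai ∩ Bob ∩ Farrukh ∩ Vera ∩ Liang: 13:00–13:15, 15:15–15:30.
Total common minutes: 15 + 15 = 30.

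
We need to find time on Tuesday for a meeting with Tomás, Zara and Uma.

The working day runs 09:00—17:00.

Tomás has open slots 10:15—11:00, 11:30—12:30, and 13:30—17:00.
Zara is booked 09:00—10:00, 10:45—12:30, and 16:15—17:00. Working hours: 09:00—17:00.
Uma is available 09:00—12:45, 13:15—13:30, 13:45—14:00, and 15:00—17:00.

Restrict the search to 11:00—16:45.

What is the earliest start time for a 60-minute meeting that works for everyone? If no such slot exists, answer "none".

Zara free within 09:00–17:00: 10:00–10:45, 12:30–16:15.
Tomás ∩ Zara: 10:15–10:45, 13:30–16:15.
Tomás ∩ Zara ∩ Uma: 10:15–10:45, 13:45–14:00, 15:00–16:15.
Restricted to 11:00–16:45: 13:45–14:00, 15:00–16:15.
Windows ≥ 60 min: 15:00–16:15.
Earliest such window starts at 15:00.

15:00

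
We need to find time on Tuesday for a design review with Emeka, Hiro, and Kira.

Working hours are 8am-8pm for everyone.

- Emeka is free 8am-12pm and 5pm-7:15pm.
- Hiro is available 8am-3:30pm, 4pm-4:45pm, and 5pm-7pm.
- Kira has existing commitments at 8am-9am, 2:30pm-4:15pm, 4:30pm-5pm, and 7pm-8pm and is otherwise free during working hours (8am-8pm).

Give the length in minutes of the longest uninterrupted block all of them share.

180 minutes

Kira free within 08:00–20:00: 09:00–14:30, 16:15–16:30, 17:00–19:00.
Emeka ∩ Hiro: 08:00–12:00, 17:00–19:00.
Emeka ∩ Hiro ∩ Kira: 09:00–12:00, 17:00–19:00.
Common window lengths: 180, 120 min; longest is 180.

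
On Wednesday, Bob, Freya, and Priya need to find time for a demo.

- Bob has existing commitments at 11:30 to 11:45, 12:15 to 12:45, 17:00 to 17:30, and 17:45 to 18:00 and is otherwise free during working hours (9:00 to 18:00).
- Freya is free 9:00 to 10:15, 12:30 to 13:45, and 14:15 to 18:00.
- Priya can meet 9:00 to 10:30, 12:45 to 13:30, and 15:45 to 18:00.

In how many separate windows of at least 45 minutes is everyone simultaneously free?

3

Bob free within 09:00–18:00: 09:00–11:30, 11:45–12:15, 12:45–17:00, 17:30–17:45.
Bob ∩ Freya: 09:00–10:15, 12:45–13:45, 14:15–17:00, 17:30–17:45.
Bob ∩ Freya ∩ Priya: 09:00–10:15, 12:45–13:30, 15:45–17:00, 17:30–17:45.
Windows ≥ 45 min: 09:00–10:15, 12:45–13:30, 15:45–17:00.
That's 3 windows.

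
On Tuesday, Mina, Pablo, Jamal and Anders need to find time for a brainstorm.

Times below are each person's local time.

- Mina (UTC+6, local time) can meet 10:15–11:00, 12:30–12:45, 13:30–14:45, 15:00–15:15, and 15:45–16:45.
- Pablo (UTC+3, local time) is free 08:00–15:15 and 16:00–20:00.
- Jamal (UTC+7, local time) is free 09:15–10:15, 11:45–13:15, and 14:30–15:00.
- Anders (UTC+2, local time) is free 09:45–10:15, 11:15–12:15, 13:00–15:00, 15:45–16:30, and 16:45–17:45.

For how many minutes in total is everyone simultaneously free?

Mina → UTC: 04:15–05:00, 06:30–06:45, 07:30–08:45, 09:00–09:15, 09:45–10:45.
Pablo → UTC: 05:00–12:15, 13:00–17:00.
Jamal → UTC: 02:15–03:15, 04:45–06:15, 07:30–08:00.
Anders → UTC: 07:45–08:15, 09:15–10:15, 11:00–13:00, 13:45–14:30, 14:45–15:45.
Mina ∩ Pablo: 06:30–06:45, 07:30–08:45, 09:00–09:15, 09:45–10:45.
Mina ∩ Pablo ∩ Jamal: 07:30–08:00.
Mina ∩ Pablo ∩ Jamal ∩ Anders: 07:45–08:00.
Total common minutes: 15.

15 minutes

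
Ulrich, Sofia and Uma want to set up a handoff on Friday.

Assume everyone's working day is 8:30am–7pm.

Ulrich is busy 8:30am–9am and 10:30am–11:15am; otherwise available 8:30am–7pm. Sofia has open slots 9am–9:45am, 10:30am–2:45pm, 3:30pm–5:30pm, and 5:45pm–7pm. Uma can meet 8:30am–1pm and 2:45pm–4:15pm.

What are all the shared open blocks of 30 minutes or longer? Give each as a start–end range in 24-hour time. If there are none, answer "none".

09:00–09:45, 11:15–13:00, 15:30–16:15

Ulrich free within 08:30–19:00: 09:00–10:30, 11:15–19:00.
Ulrich ∩ Sofia: 09:00–09:45, 11:15–14:45, 15:30–17:30, 17:45–19:00.
Ulrich ∩ Sofia ∩ Uma: 09:00–09:45, 11:15–13:00, 15:30–16:15.
Windows ≥ 30 min: 09:00–09:45, 11:15–13:00, 15:30–16:15.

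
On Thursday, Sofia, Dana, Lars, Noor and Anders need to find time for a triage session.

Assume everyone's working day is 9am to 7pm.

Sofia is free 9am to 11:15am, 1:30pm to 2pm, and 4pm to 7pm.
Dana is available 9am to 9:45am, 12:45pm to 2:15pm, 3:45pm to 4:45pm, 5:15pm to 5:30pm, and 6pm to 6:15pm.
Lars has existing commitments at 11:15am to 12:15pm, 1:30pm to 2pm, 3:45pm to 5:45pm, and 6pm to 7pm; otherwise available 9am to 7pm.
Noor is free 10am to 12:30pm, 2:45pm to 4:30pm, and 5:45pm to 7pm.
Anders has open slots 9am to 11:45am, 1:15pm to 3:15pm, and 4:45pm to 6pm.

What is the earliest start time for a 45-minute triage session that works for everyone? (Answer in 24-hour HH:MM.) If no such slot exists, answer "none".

none

Lars free within 09:00–19:00: 09:00–11:15, 12:15–13:30, 14:00–15:45, 17:45–18:00.
Sofia ∩ Dana: 09:00–09:45, 13:30–14:00, 16:00–16:45, 17:15–17:30, 18:00–18:15.
Sofia ∩ Dana ∩ Lars: 09:00–09:45.
Sofia ∩ Dana ∩ Lars ∩ Noor: (none).
Sofia ∩ Dana ∩ Lars ∩ Noor ∩ Anders: (none).
Windows ≥ 45 min: (none).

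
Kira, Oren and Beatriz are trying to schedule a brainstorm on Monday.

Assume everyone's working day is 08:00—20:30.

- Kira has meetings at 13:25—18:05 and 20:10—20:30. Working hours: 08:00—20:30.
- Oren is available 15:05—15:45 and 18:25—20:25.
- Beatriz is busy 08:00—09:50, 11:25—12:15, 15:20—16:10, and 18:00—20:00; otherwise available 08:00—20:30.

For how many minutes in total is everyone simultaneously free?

Kira free within 08:00–20:30: 08:00–13:25, 18:05–20:10.
Beatriz free within 08:00–20:30: 09:50–11:25, 12:15–15:20, 16:10–18:00, 20:00–20:30.
Kira ∩ Oren: 18:25–20:10.
Kira ∩ Oren ∩ Beatriz: 20:00–20:10.
Total common minutes: 10.

10 minutes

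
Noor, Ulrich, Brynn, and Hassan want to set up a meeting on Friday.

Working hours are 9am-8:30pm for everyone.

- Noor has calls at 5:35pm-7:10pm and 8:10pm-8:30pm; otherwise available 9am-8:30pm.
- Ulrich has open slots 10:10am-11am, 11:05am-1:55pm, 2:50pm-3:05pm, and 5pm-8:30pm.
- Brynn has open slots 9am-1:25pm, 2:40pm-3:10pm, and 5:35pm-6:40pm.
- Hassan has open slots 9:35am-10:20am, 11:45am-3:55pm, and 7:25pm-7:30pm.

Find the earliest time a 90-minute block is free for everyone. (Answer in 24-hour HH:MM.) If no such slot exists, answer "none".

11:45

Noor free within 09:00–20:30: 09:00–17:35, 19:10–20:10.
Noor ∩ Ulrich: 10:10–11:00, 11:05–13:55, 14:50–15:05, 17:00–17:35, 19:10–20:10.
Noor ∩ Ulrich ∩ Brynn: 10:10–11:00, 11:05–13:25, 14:50–15:05.
Noor ∩ Ulrich ∩ Brynn ∩ Hassan: 10:10–10:20, 11:45–13:25, 14:50–15:05.
Windows ≥ 90 min: 11:45–13:25.
Earliest such window starts at 11:45.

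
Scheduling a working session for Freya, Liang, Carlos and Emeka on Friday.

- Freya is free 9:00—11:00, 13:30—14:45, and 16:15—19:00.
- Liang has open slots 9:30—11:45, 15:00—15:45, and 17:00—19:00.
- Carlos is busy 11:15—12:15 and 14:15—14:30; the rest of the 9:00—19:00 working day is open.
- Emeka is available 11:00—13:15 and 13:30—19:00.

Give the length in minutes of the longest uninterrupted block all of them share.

Carlos free within 09:00–19:00: 09:00–11:15, 12:15–14:15, 14:30–19:00.
Freya ∩ Liang: 09:30–11:00, 17:00–19:00.
Freya ∩ Liang ∩ Carlos: 09:30–11:00, 17:00–19:00.
Freya ∩ Liang ∩ Carlos ∩ Emeka: 17:00–19:00.
Single common window of 120 minutes.

120 minutes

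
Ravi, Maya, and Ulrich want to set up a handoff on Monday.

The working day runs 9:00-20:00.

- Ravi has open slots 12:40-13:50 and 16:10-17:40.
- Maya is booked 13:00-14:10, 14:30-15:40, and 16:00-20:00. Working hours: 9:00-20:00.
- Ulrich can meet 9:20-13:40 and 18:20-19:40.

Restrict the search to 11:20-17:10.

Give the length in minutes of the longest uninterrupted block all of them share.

20 minutes

Maya free within 09:00–20:00: 09:00–13:00, 14:10–14:30, 15:40–16:00.
Ravi ∩ Maya: 12:40–13:00.
Ravi ∩ Maya ∩ Ulrich: 12:40–13:00.
Restricted to 11:20–17:10: 12:40–13:00.
Single common window of 20 minutes.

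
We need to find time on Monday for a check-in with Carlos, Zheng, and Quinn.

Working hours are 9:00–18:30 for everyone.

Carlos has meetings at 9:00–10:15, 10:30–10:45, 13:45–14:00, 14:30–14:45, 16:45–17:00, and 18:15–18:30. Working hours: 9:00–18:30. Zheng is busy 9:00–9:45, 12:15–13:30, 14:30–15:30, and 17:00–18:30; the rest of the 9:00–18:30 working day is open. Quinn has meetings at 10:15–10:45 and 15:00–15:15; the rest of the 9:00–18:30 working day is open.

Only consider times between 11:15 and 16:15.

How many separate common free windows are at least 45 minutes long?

Carlos free within 09:00–18:30: 10:15–10:30, 10:45–13:45, 14:00–14:30, 14:45–16:45, 17:00–18:15.
Zheng free within 09:00–18:30: 09:45–12:15, 13:30–14:30, 15:30–17:00.
Quinn free within 09:00–18:30: 09:00–10:15, 10:45–15:00, 15:15–18:30.
Carlos ∩ Zheng: 10:15–10:30, 10:45–12:15, 13:30–13:45, 14:00–14:30, 15:30–16:45.
Carlos ∩ Zheng ∩ Quinn: 10:45–12:15, 13:30–13:45, 14:00–14:30, 15:30–16:45.
Restricted to 11:15–16:15: 11:15–12:15, 13:30–13:45, 14:00–14:30, 15:30–16:15.
Windows ≥ 45 min: 11:15–12:15, 15:30–16:15.
That's 2 windows.

2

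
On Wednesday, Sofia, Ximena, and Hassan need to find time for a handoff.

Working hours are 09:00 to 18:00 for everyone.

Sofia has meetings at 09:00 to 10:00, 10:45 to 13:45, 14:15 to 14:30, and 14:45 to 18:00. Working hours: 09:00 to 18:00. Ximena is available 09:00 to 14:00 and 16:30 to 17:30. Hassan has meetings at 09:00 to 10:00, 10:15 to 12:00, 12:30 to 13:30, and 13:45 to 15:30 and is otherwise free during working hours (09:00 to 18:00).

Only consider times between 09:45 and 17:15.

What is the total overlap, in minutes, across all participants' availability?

Sofia free within 09:00–18:00: 10:00–10:45, 13:45–14:15, 14:30–14:45.
Hassan free within 09:00–18:00: 10:00–10:15, 12:00–12:30, 13:30–13:45, 15:30–18:00.
Sofia ∩ Ximena: 10:00–10:45, 13:45–14:00.
Sofia ∩ Ximena ∩ Hassan: 10:00–10:15.
Restricted to 09:45–17:15: 10:00–10:15.
Total common minutes: 15.

15 minutes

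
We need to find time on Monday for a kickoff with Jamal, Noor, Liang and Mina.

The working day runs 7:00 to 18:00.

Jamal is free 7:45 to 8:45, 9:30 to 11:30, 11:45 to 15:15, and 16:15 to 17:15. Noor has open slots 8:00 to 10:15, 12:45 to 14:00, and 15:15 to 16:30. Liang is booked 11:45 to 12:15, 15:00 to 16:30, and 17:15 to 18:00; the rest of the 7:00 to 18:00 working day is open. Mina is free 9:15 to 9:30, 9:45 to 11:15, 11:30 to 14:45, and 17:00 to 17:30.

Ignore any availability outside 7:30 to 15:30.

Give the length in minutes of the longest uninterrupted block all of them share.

75 minutes

Liang free within 07:00–18:00: 07:00–11:45, 12:15–15:00, 16:30–17:15.
Jamal ∩ Noor: 08:00–08:45, 09:30–10:15, 12:45–14:00, 16:15–16:30.
Jamal ∩ Noor ∩ Liang: 08:00–08:45, 09:30–10:15, 12:45–14:00.
Jamal ∩ Noor ∩ Liang ∩ Mina: 09:45–10:15, 12:45–14:00.
Restricted to 07:30–15:30: 09:45–10:15, 12:45–14:00.
Common window lengths: 30, 75 min; longest is 75.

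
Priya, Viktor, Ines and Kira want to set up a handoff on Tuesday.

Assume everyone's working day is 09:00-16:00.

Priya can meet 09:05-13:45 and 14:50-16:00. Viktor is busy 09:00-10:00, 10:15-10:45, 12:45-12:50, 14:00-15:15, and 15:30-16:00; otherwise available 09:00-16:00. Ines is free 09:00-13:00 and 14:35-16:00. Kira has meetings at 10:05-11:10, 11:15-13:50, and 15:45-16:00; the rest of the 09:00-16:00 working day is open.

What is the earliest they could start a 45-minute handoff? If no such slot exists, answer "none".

none

Viktor free within 09:00–16:00: 10:00–10:15, 10:45–12:45, 12:50–14:00, 15:15–15:30.
Kira free within 09:00–16:00: 09:00–10:05, 11:10–11:15, 13:50–15:45.
Priya ∩ Viktor: 10:00–10:15, 10:45–12:45, 12:50–13:45, 15:15–15:30.
Priya ∩ Viktor ∩ Ines: 10:00–10:15, 10:45–12:45, 12:50–13:00, 15:15–15:30.
Priya ∩ Viktor ∩ Ines ∩ Kira: 10:00–10:05, 11:10–11:15, 15:15–15:30.
Windows ≥ 45 min: (none).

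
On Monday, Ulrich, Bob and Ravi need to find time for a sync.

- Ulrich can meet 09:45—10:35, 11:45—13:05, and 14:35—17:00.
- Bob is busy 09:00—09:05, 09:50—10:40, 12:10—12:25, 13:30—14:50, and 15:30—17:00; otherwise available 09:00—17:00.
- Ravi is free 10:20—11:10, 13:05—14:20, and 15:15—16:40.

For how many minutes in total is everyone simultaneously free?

15 minutes

Bob free within 09:00–17:00: 09:05–09:50, 10:40–12:10, 12:25–13:30, 14:50–15:30.
Ulrich ∩ Bob: 09:45–09:50, 11:45–12:10, 12:25–13:05, 14:50–15:30.
Ulrich ∩ Bob ∩ Ravi: 15:15–15:30.
Total common minutes: 15.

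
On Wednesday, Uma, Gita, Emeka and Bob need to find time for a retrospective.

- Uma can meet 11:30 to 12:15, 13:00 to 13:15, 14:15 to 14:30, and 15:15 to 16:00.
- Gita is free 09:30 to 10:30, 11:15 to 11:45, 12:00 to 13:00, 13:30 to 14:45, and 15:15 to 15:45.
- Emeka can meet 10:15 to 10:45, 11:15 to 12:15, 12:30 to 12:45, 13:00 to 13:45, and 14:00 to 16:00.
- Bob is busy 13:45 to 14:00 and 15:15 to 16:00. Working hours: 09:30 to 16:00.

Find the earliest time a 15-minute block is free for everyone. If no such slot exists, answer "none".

11:30

Bob free within 09:30–16:00: 09:30–13:45, 14:00–15:15.
Uma ∩ Gita: 11:30–11:45, 12:00–12:15, 14:15–14:30, 15:15–15:45.
Uma ∩ Gita ∩ Emeka: 11:30–11:45, 12:00–12:15, 14:15–14:30, 15:15–15:45.
Uma ∩ Gita ∩ Emeka ∩ Bob: 11:30–11:45, 12:00–12:15, 14:15–14:30.
Windows ≥ 15 min: 11:30–11:45, 12:00–12:15, 14:15–14:30.
Earliest such window starts at 11:30.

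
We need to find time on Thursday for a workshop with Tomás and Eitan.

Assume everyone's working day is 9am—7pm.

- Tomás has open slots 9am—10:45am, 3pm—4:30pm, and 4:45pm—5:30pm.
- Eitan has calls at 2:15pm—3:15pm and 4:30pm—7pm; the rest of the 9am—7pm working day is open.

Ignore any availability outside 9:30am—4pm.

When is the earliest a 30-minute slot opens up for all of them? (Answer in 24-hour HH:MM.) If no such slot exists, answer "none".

09:30

Eitan free within 09:00–19:00: 09:00–14:15, 15:15–16:30.
Tomás ∩ Eitan: 09:00–10:45, 15:15–16:30.
Restricted to 09:30–16:00: 09:30–10:45, 15:15–16:00.
Windows ≥ 30 min: 09:30–10:45, 15:15–16:00.
Earliest such window starts at 09:30.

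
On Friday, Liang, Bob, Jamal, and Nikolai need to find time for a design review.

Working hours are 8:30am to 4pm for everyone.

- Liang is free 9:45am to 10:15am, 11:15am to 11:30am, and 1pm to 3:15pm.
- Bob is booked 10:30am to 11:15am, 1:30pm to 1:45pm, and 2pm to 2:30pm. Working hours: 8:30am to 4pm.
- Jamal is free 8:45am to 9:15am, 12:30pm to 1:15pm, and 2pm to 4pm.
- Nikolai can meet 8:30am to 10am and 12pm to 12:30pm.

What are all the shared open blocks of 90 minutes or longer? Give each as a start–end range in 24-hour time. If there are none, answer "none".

none

Bob free within 08:30–16:00: 08:30–10:30, 11:15–13:30, 13:45–14:00, 14:30–16:00.
Liang ∩ Bob: 09:45–10:15, 11:15–11:30, 13:00–13:30, 13:45–14:00, 14:30–15:15.
Liang ∩ Bob ∩ Jamal: 13:00–13:15, 14:30–15:15.
Liang ∩ Bob ∩ Jamal ∩ Nikolai: (none).
Windows ≥ 90 min: (none).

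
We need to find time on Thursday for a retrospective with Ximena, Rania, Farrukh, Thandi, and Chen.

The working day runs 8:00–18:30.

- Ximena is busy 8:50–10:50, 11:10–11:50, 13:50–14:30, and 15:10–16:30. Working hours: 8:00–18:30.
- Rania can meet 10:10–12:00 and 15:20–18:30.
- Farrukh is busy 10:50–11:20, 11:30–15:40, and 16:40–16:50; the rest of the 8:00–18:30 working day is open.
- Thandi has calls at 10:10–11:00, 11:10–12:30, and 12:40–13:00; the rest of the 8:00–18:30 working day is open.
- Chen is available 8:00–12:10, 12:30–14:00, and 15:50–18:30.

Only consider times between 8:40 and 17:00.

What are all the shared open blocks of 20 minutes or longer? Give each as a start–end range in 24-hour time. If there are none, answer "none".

Ximena free within 08:00–18:30: 08:00–08:50, 10:50–11:10, 11:50–13:50, 14:30–15:10, 16:30–18:30.
Farrukh free within 08:00–18:30: 08:00–10:50, 11:20–11:30, 15:40–16:40, 16:50–18:30.
Thandi free within 08:00–18:30: 08:00–10:10, 11:00–11:10, 12:30–12:40, 13:00–18:30.
Ximena ∩ Rania: 10:50–11:10, 11:50–12:00, 16:30–18:30.
Ximena ∩ Rania ∩ Farrukh: 16:30–16:40, 16:50–18:30.
Ximena ∩ Rania ∩ Farrukh ∩ Thandi: 16:30–16:40, 16:50–18:30.
Ximena ∩ Rania ∩ Farrukh ∩ Thandi ∩ Chen: 16:30–16:40, 16:50–18:30.
Restricted to 08:40–17:00: 16:30–16:40, 16:50–17:00.
Windows ≥ 20 min: (none).

none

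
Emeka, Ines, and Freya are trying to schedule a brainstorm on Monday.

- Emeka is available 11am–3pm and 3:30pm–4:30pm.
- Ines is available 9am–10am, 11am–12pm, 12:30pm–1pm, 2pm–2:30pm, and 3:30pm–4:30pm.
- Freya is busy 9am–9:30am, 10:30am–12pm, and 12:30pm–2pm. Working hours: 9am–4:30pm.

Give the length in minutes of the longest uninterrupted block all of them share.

Freya free within 09:00–16:30: 09:30–10:30, 12:00–12:30, 14:00–16:30.
Emeka ∩ Ines: 11:00–12:00, 12:30–13:00, 14:00–14:30, 15:30–16:30.
Emeka ∩ Ines ∩ Freya: 14:00–14:30, 15:30–16:30.
Common window lengths: 30, 60 min; longest is 60.

60 minutes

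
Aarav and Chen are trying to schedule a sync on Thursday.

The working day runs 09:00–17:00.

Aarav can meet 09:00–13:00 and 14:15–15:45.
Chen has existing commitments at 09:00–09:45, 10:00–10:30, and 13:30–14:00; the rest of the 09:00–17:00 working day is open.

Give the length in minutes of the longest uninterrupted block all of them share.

Chen free within 09:00–17:00: 09:45–10:00, 10:30–13:30, 14:00–17:00.
Aarav ∩ Chen: 09:45–10:00, 10:30–13:00, 14:15–15:45.
Common window lengths: 15, 150, 90 min; longest is 150.

150 minutes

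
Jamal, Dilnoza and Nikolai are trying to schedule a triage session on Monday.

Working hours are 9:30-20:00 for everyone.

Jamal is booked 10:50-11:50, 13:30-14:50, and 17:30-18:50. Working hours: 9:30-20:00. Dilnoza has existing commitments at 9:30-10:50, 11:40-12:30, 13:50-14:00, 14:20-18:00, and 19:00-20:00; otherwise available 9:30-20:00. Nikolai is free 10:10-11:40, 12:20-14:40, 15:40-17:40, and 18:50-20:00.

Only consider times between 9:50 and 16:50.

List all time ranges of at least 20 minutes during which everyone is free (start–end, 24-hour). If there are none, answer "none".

12:30–13:30

Jamal free within 09:30–20:00: 09:30–10:50, 11:50–13:30, 14:50–17:30, 18:50–20:00.
Dilnoza free within 09:30–20:00: 10:50–11:40, 12:30–13:50, 14:00–14:20, 18:00–19:00.
Jamal ∩ Dilnoza: 12:30–13:30, 18:50–19:00.
Jamal ∩ Dilnoza ∩ Nikolai: 12:30–13:30, 18:50–19:00.
Restricted to 09:50–16:50: 12:30–13:30.
Windows ≥ 20 min: 12:30–13:30.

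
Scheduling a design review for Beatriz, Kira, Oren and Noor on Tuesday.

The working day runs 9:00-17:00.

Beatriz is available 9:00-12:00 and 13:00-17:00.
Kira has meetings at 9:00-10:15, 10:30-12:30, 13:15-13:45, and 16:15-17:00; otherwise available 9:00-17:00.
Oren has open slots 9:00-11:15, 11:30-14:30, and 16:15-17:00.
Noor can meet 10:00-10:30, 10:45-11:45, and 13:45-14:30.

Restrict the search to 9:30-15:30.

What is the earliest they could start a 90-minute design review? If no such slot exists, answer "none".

Kira free within 09:00–17:00: 10:15–10:30, 12:30–13:15, 13:45–16:15.
Beatriz ∩ Kira: 10:15–10:30, 13:00–13:15, 13:45–16:15.
Beatriz ∩ Kira ∩ Oren: 10:15–10:30, 13:00–13:15, 13:45–14:30.
Beatriz ∩ Kira ∩ Oren ∩ Noor: 10:15–10:30, 13:45–14:30.
Restricted to 09:30–15:30: 10:15–10:30, 13:45–14:30.
Windows ≥ 90 min: (none).

none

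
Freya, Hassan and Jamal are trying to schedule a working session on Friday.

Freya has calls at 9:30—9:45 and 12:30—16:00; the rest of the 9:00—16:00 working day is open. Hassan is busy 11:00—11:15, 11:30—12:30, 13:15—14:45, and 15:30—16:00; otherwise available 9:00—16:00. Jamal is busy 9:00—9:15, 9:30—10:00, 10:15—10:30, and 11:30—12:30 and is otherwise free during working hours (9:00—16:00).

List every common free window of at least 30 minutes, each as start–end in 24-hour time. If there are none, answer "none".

Freya free within 09:00–16:00: 09:00–09:30, 09:45–12:30.
Hassan free within 09:00–16:00: 09:00–11:00, 11:15–11:30, 12:30–13:15, 14:45–15:30.
Jamal free within 09:00–16:00: 09:15–09:30, 10:00–10:15, 10:30–11:30, 12:30–16:00.
Freya ∩ Hassan: 09:00–09:30, 09:45–11:00, 11:15–11:30.
Freya ∩ Hassan ∩ Jamal: 09:15–09:30, 10:00–10:15, 10:30–11:00, 11:15–11:30.
Windows ≥ 30 min: 10:30–11:00.

10:30–11:00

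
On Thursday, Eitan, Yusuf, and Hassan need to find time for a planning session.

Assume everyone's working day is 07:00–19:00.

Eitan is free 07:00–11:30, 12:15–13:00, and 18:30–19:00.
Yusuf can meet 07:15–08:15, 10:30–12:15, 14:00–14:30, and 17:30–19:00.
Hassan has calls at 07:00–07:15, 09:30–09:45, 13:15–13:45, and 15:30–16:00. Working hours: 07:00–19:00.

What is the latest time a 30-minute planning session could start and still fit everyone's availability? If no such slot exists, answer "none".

18:30

Hassan free within 07:00–19:00: 07:15–09:30, 09:45–13:15, 13:45–15:30, 16:00–19:00.
Eitan ∩ Yusuf: 07:15–08:15, 10:30–11:30, 18:30–19:00.
Eitan ∩ Yusuf ∩ Hassan: 07:15–08:15, 10:30–11:30, 18:30–19:00.
Windows ≥ 30 min: 07:15–08:15, 10:30–11:30, 18:30–19:00.
Latest start in the last window 18:30–19:00 is 19:00 − 30 min = 18:30.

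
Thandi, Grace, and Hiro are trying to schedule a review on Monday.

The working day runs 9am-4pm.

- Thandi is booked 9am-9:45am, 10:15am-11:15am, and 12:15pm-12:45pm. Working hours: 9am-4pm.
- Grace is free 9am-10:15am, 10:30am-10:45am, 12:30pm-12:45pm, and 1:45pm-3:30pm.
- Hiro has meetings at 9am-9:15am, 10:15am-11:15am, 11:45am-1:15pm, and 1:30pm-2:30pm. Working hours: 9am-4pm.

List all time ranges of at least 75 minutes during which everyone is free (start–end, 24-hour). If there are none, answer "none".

Thandi free within 09:00–16:00: 09:45–10:15, 11:15–12:15, 12:45–16:00.
Hiro free within 09:00–16:00: 09:15–10:15, 11:15–11:45, 13:15–13:30, 14:30–16:00.
Thandi ∩ Grace: 09:45–10:15, 13:45–15:30.
Thandi ∩ Grace ∩ Hiro: 09:45–10:15, 14:30–15:30.
Windows ≥ 75 min: (none).

none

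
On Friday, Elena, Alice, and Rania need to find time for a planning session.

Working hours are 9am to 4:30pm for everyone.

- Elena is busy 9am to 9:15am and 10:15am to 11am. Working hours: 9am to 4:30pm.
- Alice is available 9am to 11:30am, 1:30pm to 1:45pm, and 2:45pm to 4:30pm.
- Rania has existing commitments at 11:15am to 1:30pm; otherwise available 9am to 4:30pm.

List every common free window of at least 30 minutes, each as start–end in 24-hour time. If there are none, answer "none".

Elena free within 09:00–16:30: 09:15–10:15, 11:00–16:30.
Rania free within 09:00–16:30: 09:00–11:15, 13:30–16:30.
Elena ∩ Alice: 09:15–10:15, 11:00–11:30, 13:30–13:45, 14:45–16:30.
Elena ∩ Alice ∩ Rania: 09:15–10:15, 11:00–11:15, 13:30–13:45, 14:45–16:30.
Windows ≥ 30 min: 09:15–10:15, 14:45–16:30.

09:15–10:15, 14:45–16:30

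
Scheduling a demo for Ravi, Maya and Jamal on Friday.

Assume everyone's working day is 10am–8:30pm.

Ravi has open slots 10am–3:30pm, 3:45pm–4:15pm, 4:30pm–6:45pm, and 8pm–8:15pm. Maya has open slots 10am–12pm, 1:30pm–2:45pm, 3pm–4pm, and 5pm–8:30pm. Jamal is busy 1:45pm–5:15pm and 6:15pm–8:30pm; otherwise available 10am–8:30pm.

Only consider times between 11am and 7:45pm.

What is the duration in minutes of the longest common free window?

60 minutes

Jamal free within 10:00–20:30: 10:00–13:45, 17:15–18:15.
Ravi ∩ Maya: 10:00–12:00, 13:30–14:45, 15:00–15:30, 15:45–16:00, 17:00–18:45, 20:00–20:15.
Ravi ∩ Maya ∩ Jamal: 10:00–12:00, 13:30–13:45, 17:15–18:15.
Restricted to 11:00–19:45: 11:00–12:00, 13:30–13:45, 17:15–18:15.
Common window lengths: 60, 15, 60 min; longest is 60.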